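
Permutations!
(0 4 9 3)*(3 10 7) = (0 4 9 10 7 3) = [4, 1, 2, 0, 9, 5, 6, 3, 8, 10, 7]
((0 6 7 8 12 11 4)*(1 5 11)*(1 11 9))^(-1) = [4, 9, 2, 3, 11, 1, 0, 6, 7, 5, 10, 12, 8] = (0 4 11 12 8 7 6)(1 9 5)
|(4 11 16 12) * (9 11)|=5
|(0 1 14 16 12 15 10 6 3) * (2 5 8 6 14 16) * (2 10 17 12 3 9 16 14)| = 33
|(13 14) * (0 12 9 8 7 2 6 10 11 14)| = 11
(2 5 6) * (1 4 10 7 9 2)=(1 4 10 7 9 2 5 6)=[0, 4, 5, 3, 10, 6, 1, 9, 8, 2, 7]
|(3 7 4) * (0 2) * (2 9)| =3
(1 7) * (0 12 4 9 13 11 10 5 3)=[12, 7, 2, 0, 9, 3, 6, 1, 8, 13, 5, 10, 4, 11]=(0 12 4 9 13 11 10 5 3)(1 7)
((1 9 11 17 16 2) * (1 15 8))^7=(1 8 15 2 16 17 11 9)=[0, 8, 16, 3, 4, 5, 6, 7, 15, 1, 10, 9, 12, 13, 14, 2, 17, 11]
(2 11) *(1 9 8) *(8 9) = [0, 8, 11, 3, 4, 5, 6, 7, 1, 9, 10, 2] = (1 8)(2 11)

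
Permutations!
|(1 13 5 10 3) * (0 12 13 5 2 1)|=8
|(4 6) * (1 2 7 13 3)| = |(1 2 7 13 3)(4 6)| = 10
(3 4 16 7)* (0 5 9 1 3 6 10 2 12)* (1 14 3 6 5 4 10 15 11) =(0 4 16 7 5 9 14 3 10 2 12)(1 6 15 11) =[4, 6, 12, 10, 16, 9, 15, 5, 8, 14, 2, 1, 0, 13, 3, 11, 7]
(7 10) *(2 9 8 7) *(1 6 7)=(1 6 7 10 2 9 8)=[0, 6, 9, 3, 4, 5, 7, 10, 1, 8, 2]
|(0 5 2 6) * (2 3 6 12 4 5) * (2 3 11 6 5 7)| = |(0 3 5 11 6)(2 12 4 7)| = 20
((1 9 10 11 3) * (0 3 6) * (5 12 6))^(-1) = [6, 3, 2, 0, 4, 11, 12, 7, 8, 1, 9, 10, 5] = (0 6 12 5 11 10 9 1 3)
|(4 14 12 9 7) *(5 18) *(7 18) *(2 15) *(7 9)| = 12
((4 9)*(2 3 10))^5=(2 10 3)(4 9)=[0, 1, 10, 2, 9, 5, 6, 7, 8, 4, 3]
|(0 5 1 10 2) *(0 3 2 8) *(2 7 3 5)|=6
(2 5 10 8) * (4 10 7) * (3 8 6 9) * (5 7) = (2 7 4 10 6 9 3 8) = [0, 1, 7, 8, 10, 5, 9, 4, 2, 3, 6]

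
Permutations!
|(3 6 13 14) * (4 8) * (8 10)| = |(3 6 13 14)(4 10 8)| = 12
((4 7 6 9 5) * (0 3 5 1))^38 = [9, 6, 2, 1, 3, 0, 4, 5, 8, 7] = (0 9 7 5)(1 6 4 3)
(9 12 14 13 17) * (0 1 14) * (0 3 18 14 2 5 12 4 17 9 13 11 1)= (1 2 5 12 3 18 14 11)(4 17 13 9)= [0, 2, 5, 18, 17, 12, 6, 7, 8, 4, 10, 1, 3, 9, 11, 15, 16, 13, 14]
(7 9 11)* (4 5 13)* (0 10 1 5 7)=(0 10 1 5 13 4 7 9 11)=[10, 5, 2, 3, 7, 13, 6, 9, 8, 11, 1, 0, 12, 4]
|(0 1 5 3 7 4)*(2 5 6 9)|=|(0 1 6 9 2 5 3 7 4)|=9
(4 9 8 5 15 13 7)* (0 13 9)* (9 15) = (15)(0 13 7 4)(5 9 8) = [13, 1, 2, 3, 0, 9, 6, 4, 5, 8, 10, 11, 12, 7, 14, 15]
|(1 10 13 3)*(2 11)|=|(1 10 13 3)(2 11)|=4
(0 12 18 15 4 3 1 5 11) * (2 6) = (0 12 18 15 4 3 1 5 11)(2 6) = [12, 5, 6, 1, 3, 11, 2, 7, 8, 9, 10, 0, 18, 13, 14, 4, 16, 17, 15]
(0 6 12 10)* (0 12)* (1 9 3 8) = [6, 9, 2, 8, 4, 5, 0, 7, 1, 3, 12, 11, 10] = (0 6)(1 9 3 8)(10 12)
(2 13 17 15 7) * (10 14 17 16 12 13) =[0, 1, 10, 3, 4, 5, 6, 2, 8, 9, 14, 11, 13, 16, 17, 7, 12, 15] =(2 10 14 17 15 7)(12 13 16)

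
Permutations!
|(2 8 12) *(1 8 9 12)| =|(1 8)(2 9 12)| =6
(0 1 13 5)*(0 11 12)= (0 1 13 5 11 12)= [1, 13, 2, 3, 4, 11, 6, 7, 8, 9, 10, 12, 0, 5]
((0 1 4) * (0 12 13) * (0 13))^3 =[12, 0, 2, 3, 1, 5, 6, 7, 8, 9, 10, 11, 4, 13] =(13)(0 12 4 1)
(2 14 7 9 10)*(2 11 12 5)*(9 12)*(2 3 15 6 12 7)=(2 14)(3 15 6 12 5)(9 10 11)=[0, 1, 14, 15, 4, 3, 12, 7, 8, 10, 11, 9, 5, 13, 2, 6]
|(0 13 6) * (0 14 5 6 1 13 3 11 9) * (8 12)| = |(0 3 11 9)(1 13)(5 6 14)(8 12)| = 12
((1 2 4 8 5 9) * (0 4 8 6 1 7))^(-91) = (0 7 9 5 8 2 1 6 4) = [7, 6, 1, 3, 0, 8, 4, 9, 2, 5]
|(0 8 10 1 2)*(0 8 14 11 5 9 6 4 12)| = |(0 14 11 5 9 6 4 12)(1 2 8 10)| = 8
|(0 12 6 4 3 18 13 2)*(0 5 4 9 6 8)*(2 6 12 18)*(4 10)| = |(0 18 13 6 9 12 8)(2 5 10 4 3)| = 35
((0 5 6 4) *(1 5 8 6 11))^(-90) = (11)(0 6)(4 8) = [6, 1, 2, 3, 8, 5, 0, 7, 4, 9, 10, 11]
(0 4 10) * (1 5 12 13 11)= [4, 5, 2, 3, 10, 12, 6, 7, 8, 9, 0, 1, 13, 11]= (0 4 10)(1 5 12 13 11)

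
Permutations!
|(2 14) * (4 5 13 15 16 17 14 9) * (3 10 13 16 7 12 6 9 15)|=|(2 15 7 12 6 9 4 5 16 17 14)(3 10 13)|=33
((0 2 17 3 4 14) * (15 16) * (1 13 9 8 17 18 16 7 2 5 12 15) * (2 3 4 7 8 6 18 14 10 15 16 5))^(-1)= [14, 16, 0, 7, 17, 18, 9, 3, 15, 13, 4, 11, 5, 1, 2, 10, 12, 8, 6]= (0 14 2)(1 16 12 5 18 6 9 13)(3 7)(4 17 8 15 10)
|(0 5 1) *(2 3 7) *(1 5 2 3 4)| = |(0 2 4 1)(3 7)| = 4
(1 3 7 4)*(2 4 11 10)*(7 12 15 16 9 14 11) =(1 3 12 15 16 9 14 11 10 2 4) =[0, 3, 4, 12, 1, 5, 6, 7, 8, 14, 2, 10, 15, 13, 11, 16, 9]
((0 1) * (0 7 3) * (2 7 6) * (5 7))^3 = (0 2 3 6 7 1 5) = [2, 5, 3, 6, 4, 0, 7, 1]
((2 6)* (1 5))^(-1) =[0, 5, 6, 3, 4, 1, 2] =(1 5)(2 6)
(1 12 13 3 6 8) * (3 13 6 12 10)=(13)(1 10 3 12 6 8)=[0, 10, 2, 12, 4, 5, 8, 7, 1, 9, 3, 11, 6, 13]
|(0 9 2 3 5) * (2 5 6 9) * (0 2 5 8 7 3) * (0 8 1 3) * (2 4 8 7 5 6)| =21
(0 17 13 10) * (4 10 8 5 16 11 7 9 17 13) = (0 13 8 5 16 11 7 9 17 4 10) = [13, 1, 2, 3, 10, 16, 6, 9, 5, 17, 0, 7, 12, 8, 14, 15, 11, 4]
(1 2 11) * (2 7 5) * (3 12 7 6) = (1 6 3 12 7 5 2 11) = [0, 6, 11, 12, 4, 2, 3, 5, 8, 9, 10, 1, 7]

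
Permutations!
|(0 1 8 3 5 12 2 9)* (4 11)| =8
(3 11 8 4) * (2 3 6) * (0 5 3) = (0 5 3 11 8 4 6 2) = [5, 1, 0, 11, 6, 3, 2, 7, 4, 9, 10, 8]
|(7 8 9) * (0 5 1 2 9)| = |(0 5 1 2 9 7 8)| = 7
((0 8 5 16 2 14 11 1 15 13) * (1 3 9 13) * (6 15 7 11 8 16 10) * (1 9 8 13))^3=(0 14 16 13 2)(1 3 10 9 11 5 15 7 8 6)=[14, 3, 0, 10, 4, 15, 1, 8, 6, 11, 9, 5, 12, 2, 16, 7, 13]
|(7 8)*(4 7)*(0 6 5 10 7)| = 7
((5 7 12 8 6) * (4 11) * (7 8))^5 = (4 11)(5 6 8)(7 12) = [0, 1, 2, 3, 11, 6, 8, 12, 5, 9, 10, 4, 7]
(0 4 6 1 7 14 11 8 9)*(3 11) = (0 4 6 1 7 14 3 11 8 9) = [4, 7, 2, 11, 6, 5, 1, 14, 9, 0, 10, 8, 12, 13, 3]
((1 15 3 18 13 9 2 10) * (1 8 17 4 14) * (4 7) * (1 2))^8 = [0, 3, 10, 13, 14, 5, 6, 4, 17, 15, 8, 11, 12, 1, 2, 18, 16, 7, 9] = (1 3 13)(2 10 8 17 7 4 14)(9 15 18)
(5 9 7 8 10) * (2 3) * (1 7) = (1 7 8 10 5 9)(2 3) = [0, 7, 3, 2, 4, 9, 6, 8, 10, 1, 5]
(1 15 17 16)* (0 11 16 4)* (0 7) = (0 11 16 1 15 17 4 7) = [11, 15, 2, 3, 7, 5, 6, 0, 8, 9, 10, 16, 12, 13, 14, 17, 1, 4]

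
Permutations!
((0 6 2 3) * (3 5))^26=(0 6 2 5 3)=[6, 1, 5, 0, 4, 3, 2]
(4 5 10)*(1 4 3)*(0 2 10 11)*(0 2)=[0, 4, 10, 1, 5, 11, 6, 7, 8, 9, 3, 2]=(1 4 5 11 2 10 3)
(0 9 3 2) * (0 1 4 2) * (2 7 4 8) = [9, 8, 1, 0, 7, 5, 6, 4, 2, 3] = (0 9 3)(1 8 2)(4 7)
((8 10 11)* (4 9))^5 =(4 9)(8 11 10) =[0, 1, 2, 3, 9, 5, 6, 7, 11, 4, 8, 10]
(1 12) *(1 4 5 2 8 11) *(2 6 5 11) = (1 12 4 11)(2 8)(5 6) = [0, 12, 8, 3, 11, 6, 5, 7, 2, 9, 10, 1, 4]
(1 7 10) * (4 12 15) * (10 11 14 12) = (1 7 11 14 12 15 4 10) = [0, 7, 2, 3, 10, 5, 6, 11, 8, 9, 1, 14, 15, 13, 12, 4]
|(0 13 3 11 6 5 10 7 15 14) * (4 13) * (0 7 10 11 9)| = 15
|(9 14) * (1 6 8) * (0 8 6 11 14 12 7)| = |(0 8 1 11 14 9 12 7)| = 8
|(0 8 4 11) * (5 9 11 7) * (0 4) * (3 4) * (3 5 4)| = |(0 8)(4 7)(5 9 11)| = 6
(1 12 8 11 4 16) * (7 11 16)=(1 12 8 16)(4 7 11)=[0, 12, 2, 3, 7, 5, 6, 11, 16, 9, 10, 4, 8, 13, 14, 15, 1]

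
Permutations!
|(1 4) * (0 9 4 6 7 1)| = 3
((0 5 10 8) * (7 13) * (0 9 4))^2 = (13)(0 10 9)(4 5 8) = [10, 1, 2, 3, 5, 8, 6, 7, 4, 0, 9, 11, 12, 13]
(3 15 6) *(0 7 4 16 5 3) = [7, 1, 2, 15, 16, 3, 0, 4, 8, 9, 10, 11, 12, 13, 14, 6, 5] = (0 7 4 16 5 3 15 6)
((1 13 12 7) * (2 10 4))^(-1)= (1 7 12 13)(2 4 10)= [0, 7, 4, 3, 10, 5, 6, 12, 8, 9, 2, 11, 13, 1]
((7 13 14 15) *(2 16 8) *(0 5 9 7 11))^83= (0 7 15 5 13 11 9 14)(2 8 16)= [7, 1, 8, 3, 4, 13, 6, 15, 16, 14, 10, 9, 12, 11, 0, 5, 2]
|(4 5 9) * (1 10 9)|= 5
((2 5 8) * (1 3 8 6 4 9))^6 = (1 4 5 8)(2 3 9 6) = [0, 4, 3, 9, 5, 8, 2, 7, 1, 6]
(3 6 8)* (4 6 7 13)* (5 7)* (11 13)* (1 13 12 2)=(1 13 4 6 8 3 5 7 11 12 2)=[0, 13, 1, 5, 6, 7, 8, 11, 3, 9, 10, 12, 2, 4]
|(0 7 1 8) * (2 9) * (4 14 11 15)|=|(0 7 1 8)(2 9)(4 14 11 15)|=4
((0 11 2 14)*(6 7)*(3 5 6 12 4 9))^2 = (0 2)(3 6 12 9 5 7 4)(11 14) = [2, 1, 0, 6, 3, 7, 12, 4, 8, 5, 10, 14, 9, 13, 11]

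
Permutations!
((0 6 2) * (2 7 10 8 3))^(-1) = (0 2 3 8 10 7 6) = [2, 1, 3, 8, 4, 5, 0, 6, 10, 9, 7]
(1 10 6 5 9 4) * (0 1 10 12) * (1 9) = (0 9 4 10 6 5 1 12) = [9, 12, 2, 3, 10, 1, 5, 7, 8, 4, 6, 11, 0]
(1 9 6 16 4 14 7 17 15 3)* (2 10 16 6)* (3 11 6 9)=(1 3)(2 10 16 4 14 7 17 15 11 6 9)=[0, 3, 10, 1, 14, 5, 9, 17, 8, 2, 16, 6, 12, 13, 7, 11, 4, 15]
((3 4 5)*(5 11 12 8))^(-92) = [0, 1, 2, 8, 5, 12, 6, 7, 11, 9, 10, 3, 4] = (3 8 11)(4 5 12)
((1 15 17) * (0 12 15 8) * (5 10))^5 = (0 8 1 17 15 12)(5 10) = [8, 17, 2, 3, 4, 10, 6, 7, 1, 9, 5, 11, 0, 13, 14, 12, 16, 15]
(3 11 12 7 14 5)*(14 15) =(3 11 12 7 15 14 5) =[0, 1, 2, 11, 4, 3, 6, 15, 8, 9, 10, 12, 7, 13, 5, 14]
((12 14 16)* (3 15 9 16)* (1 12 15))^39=(16)(1 3 14 12)=[0, 3, 2, 14, 4, 5, 6, 7, 8, 9, 10, 11, 1, 13, 12, 15, 16]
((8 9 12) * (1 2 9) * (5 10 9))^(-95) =[0, 10, 9, 3, 4, 12, 6, 7, 5, 1, 8, 11, 2] =(1 10 8 5 12 2 9)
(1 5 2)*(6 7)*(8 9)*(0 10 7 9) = (0 10 7 6 9 8)(1 5 2) = [10, 5, 1, 3, 4, 2, 9, 6, 0, 8, 7]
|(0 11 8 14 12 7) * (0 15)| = 7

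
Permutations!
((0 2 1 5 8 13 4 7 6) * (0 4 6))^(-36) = [0, 1, 2, 3, 4, 5, 6, 7, 8, 9, 10, 11, 12, 13] = (13)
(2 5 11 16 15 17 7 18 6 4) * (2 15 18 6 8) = (2 5 11 16 18 8)(4 15 17 7 6) = [0, 1, 5, 3, 15, 11, 4, 6, 2, 9, 10, 16, 12, 13, 14, 17, 18, 7, 8]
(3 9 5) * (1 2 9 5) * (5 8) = (1 2 9)(3 8 5) = [0, 2, 9, 8, 4, 3, 6, 7, 5, 1]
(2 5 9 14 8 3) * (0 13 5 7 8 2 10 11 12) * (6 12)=[13, 1, 7, 10, 4, 9, 12, 8, 3, 14, 11, 6, 0, 5, 2]=(0 13 5 9 14 2 7 8 3 10 11 6 12)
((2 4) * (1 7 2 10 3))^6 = (10) = [0, 1, 2, 3, 4, 5, 6, 7, 8, 9, 10]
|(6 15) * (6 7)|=3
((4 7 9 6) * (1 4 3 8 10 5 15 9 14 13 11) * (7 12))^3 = (1 7 11 12 13 4 14)(3 5 6 10 9 8 15) = [0, 7, 2, 5, 14, 6, 10, 11, 15, 8, 9, 12, 13, 4, 1, 3]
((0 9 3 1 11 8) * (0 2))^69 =(0 2 8 11 1 3 9) =[2, 3, 8, 9, 4, 5, 6, 7, 11, 0, 10, 1]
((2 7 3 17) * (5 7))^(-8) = (2 7 17 5 3) = [0, 1, 7, 2, 4, 3, 6, 17, 8, 9, 10, 11, 12, 13, 14, 15, 16, 5]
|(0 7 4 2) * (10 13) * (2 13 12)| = |(0 7 4 13 10 12 2)| = 7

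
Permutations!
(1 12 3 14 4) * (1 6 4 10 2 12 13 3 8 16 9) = (1 13 3 14 10 2 12 8 16 9)(4 6) = [0, 13, 12, 14, 6, 5, 4, 7, 16, 1, 2, 11, 8, 3, 10, 15, 9]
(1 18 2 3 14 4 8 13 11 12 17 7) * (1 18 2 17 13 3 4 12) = (1 2 4 8 3 14 12 13 11)(7 18 17) = [0, 2, 4, 14, 8, 5, 6, 18, 3, 9, 10, 1, 13, 11, 12, 15, 16, 7, 17]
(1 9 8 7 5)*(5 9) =(1 5)(7 9 8) =[0, 5, 2, 3, 4, 1, 6, 9, 7, 8]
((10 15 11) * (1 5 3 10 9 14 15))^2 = (1 3)(5 10)(9 15)(11 14) = [0, 3, 2, 1, 4, 10, 6, 7, 8, 15, 5, 14, 12, 13, 11, 9]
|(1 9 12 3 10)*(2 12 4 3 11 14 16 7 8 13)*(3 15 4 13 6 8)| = 22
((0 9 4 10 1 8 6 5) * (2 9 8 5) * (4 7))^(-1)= (0 5 1 10 4 7 9 2 6 8)= [5, 10, 6, 3, 7, 1, 8, 9, 0, 2, 4]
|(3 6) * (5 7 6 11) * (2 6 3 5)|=6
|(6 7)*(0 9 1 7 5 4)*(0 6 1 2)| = |(0 9 2)(1 7)(4 6 5)| = 6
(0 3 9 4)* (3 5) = (0 5 3 9 4) = [5, 1, 2, 9, 0, 3, 6, 7, 8, 4]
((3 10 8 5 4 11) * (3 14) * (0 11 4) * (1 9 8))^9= (14)= [0, 1, 2, 3, 4, 5, 6, 7, 8, 9, 10, 11, 12, 13, 14]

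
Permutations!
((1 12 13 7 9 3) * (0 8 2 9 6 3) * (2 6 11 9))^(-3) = (0 7 1 8 11 12 6 9 13 3) = [7, 8, 2, 0, 4, 5, 9, 1, 11, 13, 10, 12, 6, 3]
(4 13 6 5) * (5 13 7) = [0, 1, 2, 3, 7, 4, 13, 5, 8, 9, 10, 11, 12, 6] = (4 7 5)(6 13)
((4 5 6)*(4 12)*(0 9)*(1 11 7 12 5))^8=(1 12 11 4 7)=[0, 12, 2, 3, 7, 5, 6, 1, 8, 9, 10, 4, 11]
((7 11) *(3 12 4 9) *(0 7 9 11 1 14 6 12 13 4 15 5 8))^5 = (0 12 7 15 1 5 14 8 6) = [12, 5, 2, 3, 4, 14, 0, 15, 6, 9, 10, 11, 7, 13, 8, 1]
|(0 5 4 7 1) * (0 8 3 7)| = 12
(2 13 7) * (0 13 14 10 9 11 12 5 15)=(0 13 7 2 14 10 9 11 12 5 15)=[13, 1, 14, 3, 4, 15, 6, 2, 8, 11, 9, 12, 5, 7, 10, 0]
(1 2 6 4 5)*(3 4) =(1 2 6 3 4 5) =[0, 2, 6, 4, 5, 1, 3]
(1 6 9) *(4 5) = (1 6 9)(4 5) = [0, 6, 2, 3, 5, 4, 9, 7, 8, 1]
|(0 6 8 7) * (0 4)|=|(0 6 8 7 4)|=5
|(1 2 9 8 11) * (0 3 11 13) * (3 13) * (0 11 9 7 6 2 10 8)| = |(0 13 11 1 10 8 3 9)(2 7 6)| = 24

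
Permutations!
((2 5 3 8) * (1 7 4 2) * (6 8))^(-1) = (1 8 6 3 5 2 4 7) = [0, 8, 4, 5, 7, 2, 3, 1, 6]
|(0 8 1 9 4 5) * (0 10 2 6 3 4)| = |(0 8 1 9)(2 6 3 4 5 10)| = 12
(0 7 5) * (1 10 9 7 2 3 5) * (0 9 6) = (0 2 3 5 9 7 1 10 6) = [2, 10, 3, 5, 4, 9, 0, 1, 8, 7, 6]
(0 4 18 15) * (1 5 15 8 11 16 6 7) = (0 4 18 8 11 16 6 7 1 5 15) = [4, 5, 2, 3, 18, 15, 7, 1, 11, 9, 10, 16, 12, 13, 14, 0, 6, 17, 8]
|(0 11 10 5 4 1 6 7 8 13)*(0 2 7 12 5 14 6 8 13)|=30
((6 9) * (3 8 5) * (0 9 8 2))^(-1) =[2, 1, 3, 5, 4, 8, 9, 7, 6, 0] =(0 2 3 5 8 6 9)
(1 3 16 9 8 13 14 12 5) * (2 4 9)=(1 3 16 2 4 9 8 13 14 12 5)=[0, 3, 4, 16, 9, 1, 6, 7, 13, 8, 10, 11, 5, 14, 12, 15, 2]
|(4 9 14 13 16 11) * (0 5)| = |(0 5)(4 9 14 13 16 11)| = 6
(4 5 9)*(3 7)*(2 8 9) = [0, 1, 8, 7, 5, 2, 6, 3, 9, 4] = (2 8 9 4 5)(3 7)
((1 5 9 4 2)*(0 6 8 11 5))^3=(0 11 4)(1 8 9)(2 6 5)=[11, 8, 6, 3, 0, 2, 5, 7, 9, 1, 10, 4]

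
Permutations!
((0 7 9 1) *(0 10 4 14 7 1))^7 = (14) = [0, 1, 2, 3, 4, 5, 6, 7, 8, 9, 10, 11, 12, 13, 14]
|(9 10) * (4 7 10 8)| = |(4 7 10 9 8)| = 5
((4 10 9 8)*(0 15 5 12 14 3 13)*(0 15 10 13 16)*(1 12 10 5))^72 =(0 15 5 1 10 12 9 14 8 3 4 16 13) =[15, 10, 2, 4, 16, 1, 6, 7, 3, 14, 12, 11, 9, 0, 8, 5, 13]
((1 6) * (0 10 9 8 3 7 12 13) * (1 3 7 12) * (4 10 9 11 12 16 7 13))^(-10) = [8, 1, 2, 3, 11, 5, 6, 7, 0, 13, 12, 4, 10, 9, 14, 15, 16] = (16)(0 8)(4 11)(9 13)(10 12)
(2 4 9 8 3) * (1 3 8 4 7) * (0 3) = (0 3 2 7 1)(4 9) = [3, 0, 7, 2, 9, 5, 6, 1, 8, 4]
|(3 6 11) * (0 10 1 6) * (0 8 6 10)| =|(1 10)(3 8 6 11)| =4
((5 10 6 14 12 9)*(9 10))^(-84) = (14) = [0, 1, 2, 3, 4, 5, 6, 7, 8, 9, 10, 11, 12, 13, 14]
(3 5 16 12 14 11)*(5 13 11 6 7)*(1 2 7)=[0, 2, 7, 13, 4, 16, 1, 5, 8, 9, 10, 3, 14, 11, 6, 15, 12]=(1 2 7 5 16 12 14 6)(3 13 11)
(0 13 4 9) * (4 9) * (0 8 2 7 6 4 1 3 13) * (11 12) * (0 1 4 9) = (0 1 3 13)(2 7 6 9 8)(11 12) = [1, 3, 7, 13, 4, 5, 9, 6, 2, 8, 10, 12, 11, 0]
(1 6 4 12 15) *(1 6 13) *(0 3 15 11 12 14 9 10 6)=(0 3 15)(1 13)(4 14 9 10 6)(11 12)=[3, 13, 2, 15, 14, 5, 4, 7, 8, 10, 6, 12, 11, 1, 9, 0]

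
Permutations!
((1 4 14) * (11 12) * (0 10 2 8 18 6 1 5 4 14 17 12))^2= (0 2 18 1 5 17 11 10 8 6 14 4 12)= [2, 5, 18, 3, 12, 17, 14, 7, 6, 9, 8, 10, 0, 13, 4, 15, 16, 11, 1]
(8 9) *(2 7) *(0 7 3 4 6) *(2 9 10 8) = (0 7 9 2 3 4 6)(8 10) = [7, 1, 3, 4, 6, 5, 0, 9, 10, 2, 8]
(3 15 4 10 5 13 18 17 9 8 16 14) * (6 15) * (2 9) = (2 9 8 16 14 3 6 15 4 10 5 13 18 17) = [0, 1, 9, 6, 10, 13, 15, 7, 16, 8, 5, 11, 12, 18, 3, 4, 14, 2, 17]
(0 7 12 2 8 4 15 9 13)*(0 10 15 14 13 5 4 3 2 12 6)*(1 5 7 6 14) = (0 6)(1 5 4)(2 8 3)(7 14 13 10 15 9) = [6, 5, 8, 2, 1, 4, 0, 14, 3, 7, 15, 11, 12, 10, 13, 9]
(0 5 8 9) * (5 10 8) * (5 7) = (0 10 8 9)(5 7) = [10, 1, 2, 3, 4, 7, 6, 5, 9, 0, 8]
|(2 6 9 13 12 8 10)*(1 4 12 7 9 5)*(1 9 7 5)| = |(1 4 12 8 10 2 6)(5 9 13)| = 21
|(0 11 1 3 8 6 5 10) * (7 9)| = 8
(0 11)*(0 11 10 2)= [10, 1, 0, 3, 4, 5, 6, 7, 8, 9, 2, 11]= (11)(0 10 2)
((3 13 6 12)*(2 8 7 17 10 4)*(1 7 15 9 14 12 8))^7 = (1 7 17 10 4 2)(3 12 14 9 15 8 6 13) = [0, 7, 1, 12, 2, 5, 13, 17, 6, 15, 4, 11, 14, 3, 9, 8, 16, 10]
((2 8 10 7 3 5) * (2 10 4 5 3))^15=(2 5)(4 7)(8 10)=[0, 1, 5, 3, 7, 2, 6, 4, 10, 9, 8]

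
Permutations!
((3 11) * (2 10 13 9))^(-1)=(2 9 13 10)(3 11)=[0, 1, 9, 11, 4, 5, 6, 7, 8, 13, 2, 3, 12, 10]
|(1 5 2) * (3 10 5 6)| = |(1 6 3 10 5 2)| = 6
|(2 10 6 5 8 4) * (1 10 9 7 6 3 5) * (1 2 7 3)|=|(1 10)(2 9 3 5 8 4 7 6)|=8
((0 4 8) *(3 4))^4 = (8) = [0, 1, 2, 3, 4, 5, 6, 7, 8]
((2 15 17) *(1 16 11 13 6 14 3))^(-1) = (1 3 14 6 13 11 16)(2 17 15) = [0, 3, 17, 14, 4, 5, 13, 7, 8, 9, 10, 16, 12, 11, 6, 2, 1, 15]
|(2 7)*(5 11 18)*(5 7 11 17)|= |(2 11 18 7)(5 17)|= 4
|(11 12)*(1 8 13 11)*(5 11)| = |(1 8 13 5 11 12)| = 6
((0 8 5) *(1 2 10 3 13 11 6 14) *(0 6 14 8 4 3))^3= (0 13 1)(2 4 11)(3 14 10)= [13, 0, 4, 14, 11, 5, 6, 7, 8, 9, 3, 2, 12, 1, 10]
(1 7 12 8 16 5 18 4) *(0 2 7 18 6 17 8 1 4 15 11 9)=(0 2 7 12 1 18 15 11 9)(5 6 17 8 16)=[2, 18, 7, 3, 4, 6, 17, 12, 16, 0, 10, 9, 1, 13, 14, 11, 5, 8, 15]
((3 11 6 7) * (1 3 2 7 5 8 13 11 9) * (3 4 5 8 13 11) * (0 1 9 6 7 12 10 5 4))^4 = (2 13 11 10 6)(3 7 5 8 12) = [0, 1, 13, 7, 4, 8, 2, 5, 12, 9, 6, 10, 3, 11]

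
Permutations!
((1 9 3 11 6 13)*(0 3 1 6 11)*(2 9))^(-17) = [3, 2, 9, 0, 4, 5, 13, 7, 8, 1, 10, 11, 12, 6] = (0 3)(1 2 9)(6 13)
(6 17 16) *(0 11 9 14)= (0 11 9 14)(6 17 16)= [11, 1, 2, 3, 4, 5, 17, 7, 8, 14, 10, 9, 12, 13, 0, 15, 6, 16]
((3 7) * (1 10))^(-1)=(1 10)(3 7)=[0, 10, 2, 7, 4, 5, 6, 3, 8, 9, 1]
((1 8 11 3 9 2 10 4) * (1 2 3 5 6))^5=[0, 1, 4, 9, 10, 5, 6, 7, 8, 3, 2, 11]=(11)(2 4 10)(3 9)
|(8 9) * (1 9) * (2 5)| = |(1 9 8)(2 5)| = 6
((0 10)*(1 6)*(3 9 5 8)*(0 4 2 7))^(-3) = (0 4 7 10 2)(1 6)(3 9 5 8) = [4, 6, 0, 9, 7, 8, 1, 10, 3, 5, 2]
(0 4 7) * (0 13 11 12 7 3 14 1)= (0 4 3 14 1)(7 13 11 12)= [4, 0, 2, 14, 3, 5, 6, 13, 8, 9, 10, 12, 7, 11, 1]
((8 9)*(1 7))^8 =[0, 1, 2, 3, 4, 5, 6, 7, 8, 9] =(9)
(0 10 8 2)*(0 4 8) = (0 10)(2 4 8) = [10, 1, 4, 3, 8, 5, 6, 7, 2, 9, 0]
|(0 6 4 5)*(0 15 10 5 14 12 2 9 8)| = 24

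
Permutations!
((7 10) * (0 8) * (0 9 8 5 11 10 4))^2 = (0 11 7)(4 5 10) = [11, 1, 2, 3, 5, 10, 6, 0, 8, 9, 4, 7]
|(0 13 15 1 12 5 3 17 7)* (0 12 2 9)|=|(0 13 15 1 2 9)(3 17 7 12 5)|=30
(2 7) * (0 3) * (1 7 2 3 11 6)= (0 11 6 1 7 3)= [11, 7, 2, 0, 4, 5, 1, 3, 8, 9, 10, 6]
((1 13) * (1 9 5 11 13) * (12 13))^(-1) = (5 9 13 12 11) = [0, 1, 2, 3, 4, 9, 6, 7, 8, 13, 10, 5, 11, 12]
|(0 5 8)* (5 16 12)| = |(0 16 12 5 8)| = 5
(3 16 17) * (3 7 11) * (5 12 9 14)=(3 16 17 7 11)(5 12 9 14)=[0, 1, 2, 16, 4, 12, 6, 11, 8, 14, 10, 3, 9, 13, 5, 15, 17, 7]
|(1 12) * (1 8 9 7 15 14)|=|(1 12 8 9 7 15 14)|=7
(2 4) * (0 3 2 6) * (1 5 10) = (0 3 2 4 6)(1 5 10) = [3, 5, 4, 2, 6, 10, 0, 7, 8, 9, 1]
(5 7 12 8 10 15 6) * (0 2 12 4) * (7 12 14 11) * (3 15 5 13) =(0 2 14 11 7 4)(3 15 6 13)(5 12 8 10) =[2, 1, 14, 15, 0, 12, 13, 4, 10, 9, 5, 7, 8, 3, 11, 6]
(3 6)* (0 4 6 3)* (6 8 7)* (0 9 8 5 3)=[4, 1, 2, 0, 5, 3, 9, 6, 7, 8]=(0 4 5 3)(6 9 8 7)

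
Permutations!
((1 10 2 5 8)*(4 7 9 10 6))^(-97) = (1 4 9 2 8 6 7 10 5) = [0, 4, 8, 3, 9, 1, 7, 10, 6, 2, 5]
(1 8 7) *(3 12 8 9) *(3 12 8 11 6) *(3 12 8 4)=[0, 9, 2, 4, 3, 5, 12, 1, 7, 8, 10, 6, 11]=(1 9 8 7)(3 4)(6 12 11)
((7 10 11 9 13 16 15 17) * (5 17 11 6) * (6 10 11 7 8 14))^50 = (17)(7 9 16)(11 13 15) = [0, 1, 2, 3, 4, 5, 6, 9, 8, 16, 10, 13, 12, 15, 14, 11, 7, 17]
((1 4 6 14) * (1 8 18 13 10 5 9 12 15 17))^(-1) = (1 17 15 12 9 5 10 13 18 8 14 6 4) = [0, 17, 2, 3, 1, 10, 4, 7, 14, 5, 13, 11, 9, 18, 6, 12, 16, 15, 8]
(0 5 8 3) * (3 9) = [5, 1, 2, 0, 4, 8, 6, 7, 9, 3] = (0 5 8 9 3)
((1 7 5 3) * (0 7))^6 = (0 7 5 3 1) = [7, 0, 2, 1, 4, 3, 6, 5]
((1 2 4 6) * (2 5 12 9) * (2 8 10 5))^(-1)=(1 6 4 2)(5 10 8 9 12)=[0, 6, 1, 3, 2, 10, 4, 7, 9, 12, 8, 11, 5]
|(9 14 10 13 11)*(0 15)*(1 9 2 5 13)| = |(0 15)(1 9 14 10)(2 5 13 11)| = 4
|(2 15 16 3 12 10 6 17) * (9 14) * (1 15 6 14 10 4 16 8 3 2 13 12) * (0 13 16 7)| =|(0 13 12 4 7)(1 15 8 3)(2 6 17 16)(9 10 14)| =60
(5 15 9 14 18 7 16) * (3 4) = (3 4)(5 15 9 14 18 7 16) = [0, 1, 2, 4, 3, 15, 6, 16, 8, 14, 10, 11, 12, 13, 18, 9, 5, 17, 7]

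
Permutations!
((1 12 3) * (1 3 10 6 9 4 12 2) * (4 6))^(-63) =(12)(1 2)(6 9) =[0, 2, 1, 3, 4, 5, 9, 7, 8, 6, 10, 11, 12]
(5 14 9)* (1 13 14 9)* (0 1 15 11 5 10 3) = (0 1 13 14 15 11 5 9 10 3) = [1, 13, 2, 0, 4, 9, 6, 7, 8, 10, 3, 5, 12, 14, 15, 11]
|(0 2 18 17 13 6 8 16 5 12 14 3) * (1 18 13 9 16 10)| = 15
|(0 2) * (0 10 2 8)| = 2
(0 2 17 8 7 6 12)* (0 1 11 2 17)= (0 17 8 7 6 12 1 11 2)= [17, 11, 0, 3, 4, 5, 12, 6, 7, 9, 10, 2, 1, 13, 14, 15, 16, 8]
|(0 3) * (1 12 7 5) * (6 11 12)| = 6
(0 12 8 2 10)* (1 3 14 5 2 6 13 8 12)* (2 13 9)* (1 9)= [9, 3, 10, 14, 4, 13, 1, 7, 6, 2, 0, 11, 12, 8, 5]= (0 9 2 10)(1 3 14 5 13 8 6)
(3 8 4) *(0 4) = (0 4 3 8) = [4, 1, 2, 8, 3, 5, 6, 7, 0]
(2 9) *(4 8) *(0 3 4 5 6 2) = [3, 1, 9, 4, 8, 6, 2, 7, 5, 0] = (0 3 4 8 5 6 2 9)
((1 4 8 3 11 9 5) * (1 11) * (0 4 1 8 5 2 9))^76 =(11) =[0, 1, 2, 3, 4, 5, 6, 7, 8, 9, 10, 11]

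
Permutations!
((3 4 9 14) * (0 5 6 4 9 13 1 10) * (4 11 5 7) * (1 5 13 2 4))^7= [10, 7, 4, 9, 2, 13, 5, 0, 8, 14, 1, 6, 12, 11, 3]= (0 10 1 7)(2 4)(3 9 14)(5 13 11 6)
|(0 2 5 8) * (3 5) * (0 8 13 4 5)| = |(0 2 3)(4 5 13)| = 3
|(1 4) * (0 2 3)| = |(0 2 3)(1 4)| = 6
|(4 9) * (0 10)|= 2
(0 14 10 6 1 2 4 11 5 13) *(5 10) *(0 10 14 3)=[3, 2, 4, 0, 11, 13, 1, 7, 8, 9, 6, 14, 12, 10, 5]=(0 3)(1 2 4 11 14 5 13 10 6)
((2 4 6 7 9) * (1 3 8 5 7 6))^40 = (9) = [0, 1, 2, 3, 4, 5, 6, 7, 8, 9]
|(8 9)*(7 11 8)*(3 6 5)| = |(3 6 5)(7 11 8 9)| = 12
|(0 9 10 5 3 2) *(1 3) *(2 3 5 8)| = 10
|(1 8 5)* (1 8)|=2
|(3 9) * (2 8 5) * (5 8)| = 2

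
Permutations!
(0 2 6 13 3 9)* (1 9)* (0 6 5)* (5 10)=(0 2 10 5)(1 9 6 13 3)=[2, 9, 10, 1, 4, 0, 13, 7, 8, 6, 5, 11, 12, 3]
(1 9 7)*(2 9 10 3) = (1 10 3 2 9 7) = [0, 10, 9, 2, 4, 5, 6, 1, 8, 7, 3]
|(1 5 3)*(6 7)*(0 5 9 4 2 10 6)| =10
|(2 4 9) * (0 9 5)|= |(0 9 2 4 5)|= 5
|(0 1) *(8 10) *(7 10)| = |(0 1)(7 10 8)| = 6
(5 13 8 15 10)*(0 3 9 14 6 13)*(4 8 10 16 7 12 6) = (0 3 9 14 4 8 15 16 7 12 6 13 10 5) = [3, 1, 2, 9, 8, 0, 13, 12, 15, 14, 5, 11, 6, 10, 4, 16, 7]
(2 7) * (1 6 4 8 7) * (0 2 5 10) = [2, 6, 1, 3, 8, 10, 4, 5, 7, 9, 0] = (0 2 1 6 4 8 7 5 10)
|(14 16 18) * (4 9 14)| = 5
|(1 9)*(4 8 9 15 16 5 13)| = |(1 15 16 5 13 4 8 9)| = 8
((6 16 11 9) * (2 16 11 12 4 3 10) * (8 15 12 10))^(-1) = (2 10 16)(3 4 12 15 8)(6 9 11) = [0, 1, 10, 4, 12, 5, 9, 7, 3, 11, 16, 6, 15, 13, 14, 8, 2]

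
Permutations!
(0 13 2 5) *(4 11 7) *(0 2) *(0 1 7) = (0 13 1 7 4 11)(2 5) = [13, 7, 5, 3, 11, 2, 6, 4, 8, 9, 10, 0, 12, 1]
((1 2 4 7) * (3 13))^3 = [0, 7, 1, 13, 2, 5, 6, 4, 8, 9, 10, 11, 12, 3] = (1 7 4 2)(3 13)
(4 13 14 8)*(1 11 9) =(1 11 9)(4 13 14 8) =[0, 11, 2, 3, 13, 5, 6, 7, 4, 1, 10, 9, 12, 14, 8]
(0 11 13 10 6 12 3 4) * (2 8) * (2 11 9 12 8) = (0 9 12 3 4)(6 8 11 13 10) = [9, 1, 2, 4, 0, 5, 8, 7, 11, 12, 6, 13, 3, 10]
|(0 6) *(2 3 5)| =6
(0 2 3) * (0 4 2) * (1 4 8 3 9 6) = (1 4 2 9 6)(3 8) = [0, 4, 9, 8, 2, 5, 1, 7, 3, 6]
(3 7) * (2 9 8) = [0, 1, 9, 7, 4, 5, 6, 3, 2, 8] = (2 9 8)(3 7)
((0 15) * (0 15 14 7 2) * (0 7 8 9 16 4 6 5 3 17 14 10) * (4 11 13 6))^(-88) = (3 14 9 11 6)(5 17 8 16 13) = [0, 1, 2, 14, 4, 17, 3, 7, 16, 11, 10, 6, 12, 5, 9, 15, 13, 8]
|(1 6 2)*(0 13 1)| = |(0 13 1 6 2)| = 5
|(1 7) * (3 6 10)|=|(1 7)(3 6 10)|=6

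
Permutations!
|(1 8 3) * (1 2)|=|(1 8 3 2)|=4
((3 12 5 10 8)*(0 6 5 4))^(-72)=(12)=[0, 1, 2, 3, 4, 5, 6, 7, 8, 9, 10, 11, 12]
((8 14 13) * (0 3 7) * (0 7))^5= (0 3)(8 13 14)= [3, 1, 2, 0, 4, 5, 6, 7, 13, 9, 10, 11, 12, 14, 8]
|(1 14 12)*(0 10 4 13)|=|(0 10 4 13)(1 14 12)|=12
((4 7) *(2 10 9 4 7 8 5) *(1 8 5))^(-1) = [0, 8, 5, 3, 9, 4, 6, 7, 1, 10, 2] = (1 8)(2 5 4 9 10)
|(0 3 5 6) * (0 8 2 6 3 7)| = 6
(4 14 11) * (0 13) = (0 13)(4 14 11) = [13, 1, 2, 3, 14, 5, 6, 7, 8, 9, 10, 4, 12, 0, 11]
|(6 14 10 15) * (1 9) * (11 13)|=|(1 9)(6 14 10 15)(11 13)|=4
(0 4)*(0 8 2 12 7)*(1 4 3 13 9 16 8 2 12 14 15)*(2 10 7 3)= [2, 4, 14, 13, 10, 5, 6, 0, 12, 16, 7, 11, 3, 9, 15, 1, 8]= (0 2 14 15 1 4 10 7)(3 13 9 16 8 12)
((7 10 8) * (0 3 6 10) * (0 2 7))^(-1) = (0 8 10 6 3)(2 7) = [8, 1, 7, 0, 4, 5, 3, 2, 10, 9, 6]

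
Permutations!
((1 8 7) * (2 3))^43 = (1 8 7)(2 3) = [0, 8, 3, 2, 4, 5, 6, 1, 7]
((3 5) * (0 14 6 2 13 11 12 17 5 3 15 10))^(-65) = (0 14 6 2 13 11 12 17 5 15 10) = [14, 1, 13, 3, 4, 15, 2, 7, 8, 9, 0, 12, 17, 11, 6, 10, 16, 5]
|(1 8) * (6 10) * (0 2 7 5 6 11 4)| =8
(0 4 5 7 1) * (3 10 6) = [4, 0, 2, 10, 5, 7, 3, 1, 8, 9, 6] = (0 4 5 7 1)(3 10 6)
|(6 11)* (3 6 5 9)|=|(3 6 11 5 9)|=5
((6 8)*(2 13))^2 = [0, 1, 2, 3, 4, 5, 6, 7, 8, 9, 10, 11, 12, 13] = (13)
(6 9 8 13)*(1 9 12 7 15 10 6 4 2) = (1 9 8 13 4 2)(6 12 7 15 10) = [0, 9, 1, 3, 2, 5, 12, 15, 13, 8, 6, 11, 7, 4, 14, 10]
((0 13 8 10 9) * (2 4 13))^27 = (0 9 10 8 13 4 2) = [9, 1, 0, 3, 2, 5, 6, 7, 13, 10, 8, 11, 12, 4]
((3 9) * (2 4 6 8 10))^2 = (2 6 10 4 8) = [0, 1, 6, 3, 8, 5, 10, 7, 2, 9, 4]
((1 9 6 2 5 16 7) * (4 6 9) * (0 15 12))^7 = [15, 1, 2, 3, 4, 5, 6, 7, 8, 9, 10, 11, 0, 13, 14, 12, 16] = (16)(0 15 12)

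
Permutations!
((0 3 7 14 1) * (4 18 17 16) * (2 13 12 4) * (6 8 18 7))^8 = (0 13 6 4 18 14 16)(1 2 3 12 8 7 17) = [13, 2, 3, 12, 18, 5, 4, 17, 7, 9, 10, 11, 8, 6, 16, 15, 0, 1, 14]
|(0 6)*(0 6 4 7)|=3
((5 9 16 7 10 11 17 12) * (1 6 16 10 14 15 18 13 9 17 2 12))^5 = (1 15 11)(2 6 18)(5 7 9)(10 17 14)(12 16 13) = [0, 15, 6, 3, 4, 7, 18, 9, 8, 5, 17, 1, 16, 12, 10, 11, 13, 14, 2]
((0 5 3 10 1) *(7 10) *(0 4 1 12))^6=(12)=[0, 1, 2, 3, 4, 5, 6, 7, 8, 9, 10, 11, 12]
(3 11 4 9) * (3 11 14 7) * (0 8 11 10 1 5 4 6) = (0 8 11 6)(1 5 4 9 10)(3 14 7) = [8, 5, 2, 14, 9, 4, 0, 3, 11, 10, 1, 6, 12, 13, 7]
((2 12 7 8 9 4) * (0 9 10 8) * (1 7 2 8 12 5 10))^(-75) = [8, 9, 5, 3, 7, 10, 6, 4, 0, 1, 12, 11, 2] = (0 8)(1 9)(2 5 10 12)(4 7)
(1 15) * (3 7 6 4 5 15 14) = (1 14 3 7 6 4 5 15) = [0, 14, 2, 7, 5, 15, 4, 6, 8, 9, 10, 11, 12, 13, 3, 1]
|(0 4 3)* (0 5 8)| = 5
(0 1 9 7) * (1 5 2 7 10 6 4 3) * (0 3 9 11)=[5, 11, 7, 1, 9, 2, 4, 3, 8, 10, 6, 0]=(0 5 2 7 3 1 11)(4 9 10 6)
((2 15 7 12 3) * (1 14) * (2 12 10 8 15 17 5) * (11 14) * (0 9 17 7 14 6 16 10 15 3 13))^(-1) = (0 13 12 3 8 10 16 6 11 1 14 15 7 2 5 17 9) = [13, 14, 5, 8, 4, 17, 11, 2, 10, 0, 16, 1, 3, 12, 15, 7, 6, 9]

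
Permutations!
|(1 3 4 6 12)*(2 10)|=10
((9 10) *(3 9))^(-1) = (3 10 9) = [0, 1, 2, 10, 4, 5, 6, 7, 8, 3, 9]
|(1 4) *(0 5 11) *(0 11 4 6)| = 5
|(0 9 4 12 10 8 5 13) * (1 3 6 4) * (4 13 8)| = |(0 9 1 3 6 13)(4 12 10)(5 8)| = 6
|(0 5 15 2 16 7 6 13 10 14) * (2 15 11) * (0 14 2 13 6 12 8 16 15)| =28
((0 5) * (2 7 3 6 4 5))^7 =(7) =[0, 1, 2, 3, 4, 5, 6, 7]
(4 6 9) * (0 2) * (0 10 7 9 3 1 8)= (0 2 10 7 9 4 6 3 1 8)= [2, 8, 10, 1, 6, 5, 3, 9, 0, 4, 7]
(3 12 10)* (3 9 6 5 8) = (3 12 10 9 6 5 8) = [0, 1, 2, 12, 4, 8, 5, 7, 3, 6, 9, 11, 10]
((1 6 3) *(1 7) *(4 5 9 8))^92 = (9) = [0, 1, 2, 3, 4, 5, 6, 7, 8, 9]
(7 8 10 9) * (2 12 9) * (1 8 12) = [0, 8, 1, 3, 4, 5, 6, 12, 10, 7, 2, 11, 9] = (1 8 10 2)(7 12 9)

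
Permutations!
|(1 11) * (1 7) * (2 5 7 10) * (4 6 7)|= |(1 11 10 2 5 4 6 7)|= 8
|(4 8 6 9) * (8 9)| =2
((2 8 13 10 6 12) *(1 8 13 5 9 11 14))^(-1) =(1 14 11 9 5 8)(2 12 6 10 13) =[0, 14, 12, 3, 4, 8, 10, 7, 1, 5, 13, 9, 6, 2, 11]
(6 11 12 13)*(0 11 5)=(0 11 12 13 6 5)=[11, 1, 2, 3, 4, 0, 5, 7, 8, 9, 10, 12, 13, 6]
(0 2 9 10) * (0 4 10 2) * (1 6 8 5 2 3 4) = (1 6 8 5 2 9 3 4 10) = [0, 6, 9, 4, 10, 2, 8, 7, 5, 3, 1]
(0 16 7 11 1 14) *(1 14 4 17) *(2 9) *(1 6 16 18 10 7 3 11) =(0 18 10 7 1 4 17 6 16 3 11 14)(2 9) =[18, 4, 9, 11, 17, 5, 16, 1, 8, 2, 7, 14, 12, 13, 0, 15, 3, 6, 10]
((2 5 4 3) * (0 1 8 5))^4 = [4, 3, 5, 8, 1, 0, 6, 7, 2] = (0 4 1 3 8 2 5)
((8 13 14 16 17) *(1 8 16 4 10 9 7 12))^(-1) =(1 12 7 9 10 4 14 13 8)(16 17) =[0, 12, 2, 3, 14, 5, 6, 9, 1, 10, 4, 11, 7, 8, 13, 15, 17, 16]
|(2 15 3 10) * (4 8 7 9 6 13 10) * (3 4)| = 9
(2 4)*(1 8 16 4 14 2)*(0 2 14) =(0 2)(1 8 16 4) =[2, 8, 0, 3, 1, 5, 6, 7, 16, 9, 10, 11, 12, 13, 14, 15, 4]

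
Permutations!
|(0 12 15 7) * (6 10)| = |(0 12 15 7)(6 10)| = 4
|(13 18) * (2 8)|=|(2 8)(13 18)|=2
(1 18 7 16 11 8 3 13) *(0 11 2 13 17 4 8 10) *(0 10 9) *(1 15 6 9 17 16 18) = (0 11 17 4 8 3 16 2 13 15 6 9)(7 18) = [11, 1, 13, 16, 8, 5, 9, 18, 3, 0, 10, 17, 12, 15, 14, 6, 2, 4, 7]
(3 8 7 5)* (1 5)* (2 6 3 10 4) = (1 5 10 4 2 6 3 8 7) = [0, 5, 6, 8, 2, 10, 3, 1, 7, 9, 4]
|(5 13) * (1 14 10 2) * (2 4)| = |(1 14 10 4 2)(5 13)| = 10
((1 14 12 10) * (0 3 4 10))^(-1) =[12, 10, 2, 0, 3, 5, 6, 7, 8, 9, 4, 11, 14, 13, 1] =(0 12 14 1 10 4 3)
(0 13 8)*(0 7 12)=[13, 1, 2, 3, 4, 5, 6, 12, 7, 9, 10, 11, 0, 8]=(0 13 8 7 12)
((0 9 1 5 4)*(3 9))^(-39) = (0 1)(3 5)(4 9) = [1, 0, 2, 5, 9, 3, 6, 7, 8, 4]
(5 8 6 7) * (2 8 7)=(2 8 6)(5 7)=[0, 1, 8, 3, 4, 7, 2, 5, 6]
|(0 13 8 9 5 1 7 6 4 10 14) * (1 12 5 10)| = |(0 13 8 9 10 14)(1 7 6 4)(5 12)| = 12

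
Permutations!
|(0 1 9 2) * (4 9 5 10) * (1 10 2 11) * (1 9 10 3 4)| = 14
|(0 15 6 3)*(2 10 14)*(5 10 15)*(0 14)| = |(0 5 10)(2 15 6 3 14)| = 15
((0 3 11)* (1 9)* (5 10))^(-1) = (0 11 3)(1 9)(5 10) = [11, 9, 2, 0, 4, 10, 6, 7, 8, 1, 5, 3]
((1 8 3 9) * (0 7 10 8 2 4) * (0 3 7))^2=(1 4 9 2 3)(7 8 10)=[0, 4, 3, 1, 9, 5, 6, 8, 10, 2, 7]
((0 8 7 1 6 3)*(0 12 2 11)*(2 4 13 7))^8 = (1 6 3 12 4 13 7) = [0, 6, 2, 12, 13, 5, 3, 1, 8, 9, 10, 11, 4, 7]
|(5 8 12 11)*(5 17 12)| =6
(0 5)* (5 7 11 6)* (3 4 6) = (0 7 11 3 4 6 5) = [7, 1, 2, 4, 6, 0, 5, 11, 8, 9, 10, 3]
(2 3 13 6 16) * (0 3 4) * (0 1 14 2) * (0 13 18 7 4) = [3, 14, 0, 18, 1, 5, 16, 4, 8, 9, 10, 11, 12, 6, 2, 15, 13, 17, 7] = (0 3 18 7 4 1 14 2)(6 16 13)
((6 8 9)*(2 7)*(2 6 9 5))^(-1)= (9)(2 5 8 6 7)= [0, 1, 5, 3, 4, 8, 7, 2, 6, 9]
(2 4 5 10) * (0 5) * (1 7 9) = [5, 7, 4, 3, 0, 10, 6, 9, 8, 1, 2] = (0 5 10 2 4)(1 7 9)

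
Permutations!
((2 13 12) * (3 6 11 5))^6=(13)(3 11)(5 6)=[0, 1, 2, 11, 4, 6, 5, 7, 8, 9, 10, 3, 12, 13]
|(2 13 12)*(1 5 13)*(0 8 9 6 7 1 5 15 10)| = 8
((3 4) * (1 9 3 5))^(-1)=(1 5 4 3 9)=[0, 5, 2, 9, 3, 4, 6, 7, 8, 1]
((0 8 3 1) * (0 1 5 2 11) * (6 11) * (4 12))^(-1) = [11, 1, 5, 8, 12, 3, 2, 7, 0, 9, 10, 6, 4] = (0 11 6 2 5 3 8)(4 12)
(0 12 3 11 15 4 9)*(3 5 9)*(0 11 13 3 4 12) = [0, 1, 2, 13, 4, 9, 6, 7, 8, 11, 10, 15, 5, 3, 14, 12] = (3 13)(5 9 11 15 12)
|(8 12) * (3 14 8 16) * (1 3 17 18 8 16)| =8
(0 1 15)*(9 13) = [1, 15, 2, 3, 4, 5, 6, 7, 8, 13, 10, 11, 12, 9, 14, 0] = (0 1 15)(9 13)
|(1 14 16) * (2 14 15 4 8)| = 7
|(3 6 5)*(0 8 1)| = |(0 8 1)(3 6 5)| = 3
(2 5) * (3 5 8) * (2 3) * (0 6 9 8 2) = (0 6 9 8)(3 5) = [6, 1, 2, 5, 4, 3, 9, 7, 0, 8]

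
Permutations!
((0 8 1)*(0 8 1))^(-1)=(0 8 1)=[8, 0, 2, 3, 4, 5, 6, 7, 1]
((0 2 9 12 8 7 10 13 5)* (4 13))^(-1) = (0 5 13 4 10 7 8 12 9 2) = [5, 1, 0, 3, 10, 13, 6, 8, 12, 2, 7, 11, 9, 4]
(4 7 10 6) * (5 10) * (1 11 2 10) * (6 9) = (1 11 2 10 9 6 4 7 5) = [0, 11, 10, 3, 7, 1, 4, 5, 8, 6, 9, 2]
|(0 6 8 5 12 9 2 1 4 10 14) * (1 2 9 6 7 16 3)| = |(0 7 16 3 1 4 10 14)(5 12 6 8)| = 8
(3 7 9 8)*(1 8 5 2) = (1 8 3 7 9 5 2) = [0, 8, 1, 7, 4, 2, 6, 9, 3, 5]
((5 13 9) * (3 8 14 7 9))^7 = [0, 1, 2, 3, 4, 5, 6, 7, 8, 9, 10, 11, 12, 13, 14] = (14)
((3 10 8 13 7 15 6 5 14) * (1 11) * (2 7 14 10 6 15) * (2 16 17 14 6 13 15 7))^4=(3 10 16 13 8 17 6 15 14 5 7)=[0, 1, 2, 10, 4, 7, 15, 3, 17, 9, 16, 11, 12, 8, 5, 14, 13, 6]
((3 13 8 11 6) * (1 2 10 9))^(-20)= (13)= [0, 1, 2, 3, 4, 5, 6, 7, 8, 9, 10, 11, 12, 13]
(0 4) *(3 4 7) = (0 7 3 4) = [7, 1, 2, 4, 0, 5, 6, 3]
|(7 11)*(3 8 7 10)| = |(3 8 7 11 10)| = 5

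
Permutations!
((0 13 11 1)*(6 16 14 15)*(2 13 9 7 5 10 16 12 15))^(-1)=(0 1 11 13 2 14 16 10 5 7 9)(6 15 12)=[1, 11, 14, 3, 4, 7, 15, 9, 8, 0, 5, 13, 6, 2, 16, 12, 10]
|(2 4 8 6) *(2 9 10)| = 6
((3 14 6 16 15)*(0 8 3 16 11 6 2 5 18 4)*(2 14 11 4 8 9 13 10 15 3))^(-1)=(0 4 6 11 3 16 15 10 13 9)(2 8 18 5)=[4, 1, 8, 16, 6, 2, 11, 7, 18, 0, 13, 3, 12, 9, 14, 10, 15, 17, 5]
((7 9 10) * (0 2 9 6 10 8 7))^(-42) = (10) = [0, 1, 2, 3, 4, 5, 6, 7, 8, 9, 10]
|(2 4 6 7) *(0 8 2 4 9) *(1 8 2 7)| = |(0 2 9)(1 8 7 4 6)| = 15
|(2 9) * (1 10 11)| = |(1 10 11)(2 9)| = 6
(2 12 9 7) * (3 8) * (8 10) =(2 12 9 7)(3 10 8) =[0, 1, 12, 10, 4, 5, 6, 2, 3, 7, 8, 11, 9]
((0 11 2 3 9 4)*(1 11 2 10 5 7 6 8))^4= (0 4 9 3 2)(1 7 11 6 10 8 5)= [4, 7, 0, 2, 9, 1, 10, 11, 5, 3, 8, 6]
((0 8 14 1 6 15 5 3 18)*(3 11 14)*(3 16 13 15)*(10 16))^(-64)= (0 8 10 16 13 15 5 11 14 1 6 3 18)= [8, 6, 2, 18, 4, 11, 3, 7, 10, 9, 16, 14, 12, 15, 1, 5, 13, 17, 0]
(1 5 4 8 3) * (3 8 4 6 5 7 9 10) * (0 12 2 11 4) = (0 12 2 11 4)(1 7 9 10 3)(5 6) = [12, 7, 11, 1, 0, 6, 5, 9, 8, 10, 3, 4, 2]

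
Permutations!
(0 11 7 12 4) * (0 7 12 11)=[0, 1, 2, 3, 7, 5, 6, 11, 8, 9, 10, 12, 4]=(4 7 11 12)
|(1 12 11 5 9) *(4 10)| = 10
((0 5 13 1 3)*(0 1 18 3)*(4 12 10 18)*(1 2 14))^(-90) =[14, 2, 18, 10, 5, 1, 6, 7, 8, 9, 4, 11, 13, 0, 3, 15, 16, 17, 12] =(0 14 3 10 4 5 1 2 18 12 13)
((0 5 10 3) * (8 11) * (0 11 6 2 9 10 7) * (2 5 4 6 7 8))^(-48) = (2 10 11 9 3) = [0, 1, 10, 2, 4, 5, 6, 7, 8, 3, 11, 9]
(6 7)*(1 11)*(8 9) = (1 11)(6 7)(8 9) = [0, 11, 2, 3, 4, 5, 7, 6, 9, 8, 10, 1]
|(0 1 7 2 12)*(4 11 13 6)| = |(0 1 7 2 12)(4 11 13 6)| = 20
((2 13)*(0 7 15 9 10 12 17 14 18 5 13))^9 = (0 5 17 9)(2 18 12 15)(7 13 14 10) = [5, 1, 18, 3, 4, 17, 6, 13, 8, 0, 7, 11, 15, 14, 10, 2, 16, 9, 12]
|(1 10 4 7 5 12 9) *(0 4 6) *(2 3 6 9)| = |(0 4 7 5 12 2 3 6)(1 10 9)| = 24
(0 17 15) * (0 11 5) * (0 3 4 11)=(0 17 15)(3 4 11 5)=[17, 1, 2, 4, 11, 3, 6, 7, 8, 9, 10, 5, 12, 13, 14, 0, 16, 15]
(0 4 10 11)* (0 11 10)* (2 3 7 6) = (11)(0 4)(2 3 7 6) = [4, 1, 3, 7, 0, 5, 2, 6, 8, 9, 10, 11]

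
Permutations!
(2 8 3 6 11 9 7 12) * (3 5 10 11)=(2 8 5 10 11 9 7 12)(3 6)=[0, 1, 8, 6, 4, 10, 3, 12, 5, 7, 11, 9, 2]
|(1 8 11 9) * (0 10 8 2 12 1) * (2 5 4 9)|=|(0 10 8 11 2 12 1 5 4 9)|=10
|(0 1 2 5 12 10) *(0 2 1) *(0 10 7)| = 6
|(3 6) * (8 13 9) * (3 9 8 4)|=|(3 6 9 4)(8 13)|=4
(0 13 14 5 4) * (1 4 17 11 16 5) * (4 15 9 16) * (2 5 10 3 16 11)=(0 13 14 1 15 9 11 4)(2 5 17)(3 16 10)=[13, 15, 5, 16, 0, 17, 6, 7, 8, 11, 3, 4, 12, 14, 1, 9, 10, 2]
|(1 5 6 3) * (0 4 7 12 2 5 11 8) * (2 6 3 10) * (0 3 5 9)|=|(0 4 7 12 6 10 2 9)(1 11 8 3)|=8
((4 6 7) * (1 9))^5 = (1 9)(4 7 6) = [0, 9, 2, 3, 7, 5, 4, 6, 8, 1]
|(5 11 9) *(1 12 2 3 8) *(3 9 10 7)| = 10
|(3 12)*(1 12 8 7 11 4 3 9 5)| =|(1 12 9 5)(3 8 7 11 4)| =20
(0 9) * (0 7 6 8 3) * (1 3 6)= (0 9 7 1 3)(6 8)= [9, 3, 2, 0, 4, 5, 8, 1, 6, 7]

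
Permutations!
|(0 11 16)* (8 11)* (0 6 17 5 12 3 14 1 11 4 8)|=|(1 11 16 6 17 5 12 3 14)(4 8)|=18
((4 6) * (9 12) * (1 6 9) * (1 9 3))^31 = [0, 3, 2, 4, 6, 5, 1, 7, 8, 12, 10, 11, 9] = (1 3 4 6)(9 12)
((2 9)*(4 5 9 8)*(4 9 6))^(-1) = (2 9 8)(4 6 5) = [0, 1, 9, 3, 6, 4, 5, 7, 2, 8]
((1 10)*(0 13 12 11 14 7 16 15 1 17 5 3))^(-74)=(0 14 1 3 11 15 5 12 16 17 13 7 10)=[14, 3, 2, 11, 4, 12, 6, 10, 8, 9, 0, 15, 16, 7, 1, 5, 17, 13]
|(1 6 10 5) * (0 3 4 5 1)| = 12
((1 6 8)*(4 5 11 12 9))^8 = (1 8 6)(4 12 5 9 11) = [0, 8, 2, 3, 12, 9, 1, 7, 6, 11, 10, 4, 5]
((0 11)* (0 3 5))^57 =(0 11 3 5) =[11, 1, 2, 5, 4, 0, 6, 7, 8, 9, 10, 3]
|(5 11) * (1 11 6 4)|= 5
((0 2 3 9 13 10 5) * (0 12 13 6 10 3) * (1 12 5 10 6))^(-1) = [2, 9, 0, 13, 4, 5, 6, 7, 8, 3, 10, 11, 1, 12] = (0 2)(1 9 3 13 12)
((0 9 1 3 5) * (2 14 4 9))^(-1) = (0 5 3 1 9 4 14 2) = [5, 9, 0, 1, 14, 3, 6, 7, 8, 4, 10, 11, 12, 13, 2]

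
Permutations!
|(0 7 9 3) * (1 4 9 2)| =7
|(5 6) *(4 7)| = 2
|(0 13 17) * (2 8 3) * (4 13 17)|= |(0 17)(2 8 3)(4 13)|= 6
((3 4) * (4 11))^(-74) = [0, 1, 2, 11, 3, 5, 6, 7, 8, 9, 10, 4] = (3 11 4)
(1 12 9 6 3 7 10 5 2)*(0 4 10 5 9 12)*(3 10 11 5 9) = [4, 0, 1, 7, 11, 2, 10, 9, 8, 6, 3, 5, 12] = (12)(0 4 11 5 2 1)(3 7 9 6 10)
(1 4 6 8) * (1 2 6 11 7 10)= [0, 4, 6, 3, 11, 5, 8, 10, 2, 9, 1, 7]= (1 4 11 7 10)(2 6 8)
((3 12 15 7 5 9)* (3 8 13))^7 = (3 13 8 9 5 7 15 12) = [0, 1, 2, 13, 4, 7, 6, 15, 9, 5, 10, 11, 3, 8, 14, 12]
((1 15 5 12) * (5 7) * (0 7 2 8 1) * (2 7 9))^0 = (15) = [0, 1, 2, 3, 4, 5, 6, 7, 8, 9, 10, 11, 12, 13, 14, 15]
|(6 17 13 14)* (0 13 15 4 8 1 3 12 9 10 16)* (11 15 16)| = 18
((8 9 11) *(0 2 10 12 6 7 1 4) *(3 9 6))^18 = (0 11)(1 3)(2 8)(4 9)(6 10)(7 12) = [11, 3, 8, 1, 9, 5, 10, 12, 2, 4, 6, 0, 7]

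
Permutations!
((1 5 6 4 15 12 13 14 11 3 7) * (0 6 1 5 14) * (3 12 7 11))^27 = [15, 11, 2, 13, 5, 3, 7, 14, 8, 9, 10, 0, 6, 4, 12, 1] = (0 15 1 11)(3 13 4 5)(6 7 14 12)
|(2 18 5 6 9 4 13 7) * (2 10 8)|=10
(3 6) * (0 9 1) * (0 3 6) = (0 9 1 3) = [9, 3, 2, 0, 4, 5, 6, 7, 8, 1]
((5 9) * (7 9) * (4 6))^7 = (4 6)(5 7 9) = [0, 1, 2, 3, 6, 7, 4, 9, 8, 5]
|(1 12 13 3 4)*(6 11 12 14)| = |(1 14 6 11 12 13 3 4)| = 8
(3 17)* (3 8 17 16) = (3 16)(8 17) = [0, 1, 2, 16, 4, 5, 6, 7, 17, 9, 10, 11, 12, 13, 14, 15, 3, 8]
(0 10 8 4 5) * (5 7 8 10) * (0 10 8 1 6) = (0 5 10 8 4 7 1 6) = [5, 6, 2, 3, 7, 10, 0, 1, 4, 9, 8]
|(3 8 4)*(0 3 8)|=2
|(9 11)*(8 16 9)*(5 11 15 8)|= |(5 11)(8 16 9 15)|= 4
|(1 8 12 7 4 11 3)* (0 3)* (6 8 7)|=6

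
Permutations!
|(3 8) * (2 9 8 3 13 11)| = 5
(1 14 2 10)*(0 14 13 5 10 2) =[14, 13, 2, 3, 4, 10, 6, 7, 8, 9, 1, 11, 12, 5, 0] =(0 14)(1 13 5 10)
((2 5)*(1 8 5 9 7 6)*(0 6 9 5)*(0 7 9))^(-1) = (9)(0 7 8 1 6)(2 5) = [7, 6, 5, 3, 4, 2, 0, 8, 1, 9]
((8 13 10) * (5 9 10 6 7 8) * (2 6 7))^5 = [0, 1, 6, 3, 4, 10, 2, 13, 7, 5, 9, 11, 12, 8] = (2 6)(5 10 9)(7 13 8)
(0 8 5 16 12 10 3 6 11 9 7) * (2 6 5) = (0 8 2 6 11 9 7)(3 5 16 12 10) = [8, 1, 6, 5, 4, 16, 11, 0, 2, 7, 3, 9, 10, 13, 14, 15, 12]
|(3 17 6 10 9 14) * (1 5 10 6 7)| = 8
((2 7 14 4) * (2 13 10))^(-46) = (2 14 13)(4 10 7) = [0, 1, 14, 3, 10, 5, 6, 4, 8, 9, 7, 11, 12, 2, 13]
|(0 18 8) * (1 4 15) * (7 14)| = |(0 18 8)(1 4 15)(7 14)| = 6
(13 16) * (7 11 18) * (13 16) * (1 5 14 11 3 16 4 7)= (1 5 14 11 18)(3 16 4 7)= [0, 5, 2, 16, 7, 14, 6, 3, 8, 9, 10, 18, 12, 13, 11, 15, 4, 17, 1]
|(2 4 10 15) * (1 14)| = 4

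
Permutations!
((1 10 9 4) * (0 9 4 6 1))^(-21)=(0 1)(4 6)(9 10)=[1, 0, 2, 3, 6, 5, 4, 7, 8, 10, 9]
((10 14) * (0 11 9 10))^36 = [11, 1, 2, 3, 4, 5, 6, 7, 8, 10, 14, 9, 12, 13, 0] = (0 11 9 10 14)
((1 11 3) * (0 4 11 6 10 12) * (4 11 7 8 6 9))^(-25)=(0 6 4 3 12 8 9 11 10 7 1)=[6, 0, 2, 12, 3, 5, 4, 1, 9, 11, 7, 10, 8]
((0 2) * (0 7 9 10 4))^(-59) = (0 2 7 9 10 4) = [2, 1, 7, 3, 0, 5, 6, 9, 8, 10, 4]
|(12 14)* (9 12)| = |(9 12 14)| = 3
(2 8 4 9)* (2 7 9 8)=(4 8)(7 9)=[0, 1, 2, 3, 8, 5, 6, 9, 4, 7]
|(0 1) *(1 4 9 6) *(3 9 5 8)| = 8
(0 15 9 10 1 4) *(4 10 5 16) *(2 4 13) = (0 15 9 5 16 13 2 4)(1 10) = [15, 10, 4, 3, 0, 16, 6, 7, 8, 5, 1, 11, 12, 2, 14, 9, 13]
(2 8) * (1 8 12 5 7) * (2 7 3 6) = [0, 8, 12, 6, 4, 3, 2, 1, 7, 9, 10, 11, 5] = (1 8 7)(2 12 5 3 6)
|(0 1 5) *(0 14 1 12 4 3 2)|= |(0 12 4 3 2)(1 5 14)|= 15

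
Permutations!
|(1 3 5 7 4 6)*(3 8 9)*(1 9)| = 6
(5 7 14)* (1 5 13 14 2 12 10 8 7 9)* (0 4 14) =(0 4 14 13)(1 5 9)(2 12 10 8 7) =[4, 5, 12, 3, 14, 9, 6, 2, 7, 1, 8, 11, 10, 0, 13]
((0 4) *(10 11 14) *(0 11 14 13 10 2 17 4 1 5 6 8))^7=(17)(0 5 8 1 6)=[5, 6, 2, 3, 4, 8, 0, 7, 1, 9, 10, 11, 12, 13, 14, 15, 16, 17]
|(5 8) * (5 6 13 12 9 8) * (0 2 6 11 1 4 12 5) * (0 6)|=|(0 2)(1 4 12 9 8 11)(5 6 13)|=6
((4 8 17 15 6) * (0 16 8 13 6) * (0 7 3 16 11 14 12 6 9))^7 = (0 9 13 4 6 12 14 11)(3 16 8 17 15 7) = [9, 1, 2, 16, 6, 5, 12, 3, 17, 13, 10, 0, 14, 4, 11, 7, 8, 15]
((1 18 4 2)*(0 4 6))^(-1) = (0 6 18 1 2 4) = [6, 2, 4, 3, 0, 5, 18, 7, 8, 9, 10, 11, 12, 13, 14, 15, 16, 17, 1]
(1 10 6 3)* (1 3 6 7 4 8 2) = (1 10 7 4 8 2) = [0, 10, 1, 3, 8, 5, 6, 4, 2, 9, 7]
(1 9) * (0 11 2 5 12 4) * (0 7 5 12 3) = [11, 9, 12, 0, 7, 3, 6, 5, 8, 1, 10, 2, 4] = (0 11 2 12 4 7 5 3)(1 9)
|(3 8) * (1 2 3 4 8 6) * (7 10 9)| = 12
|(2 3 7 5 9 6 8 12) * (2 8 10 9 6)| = |(2 3 7 5 6 10 9)(8 12)| = 14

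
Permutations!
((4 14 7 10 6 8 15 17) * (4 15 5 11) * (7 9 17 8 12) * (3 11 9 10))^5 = [0, 1, 2, 6, 7, 5, 4, 10, 8, 9, 11, 12, 14, 13, 3, 15, 16, 17] = (17)(3 6 4 7 10 11 12 14)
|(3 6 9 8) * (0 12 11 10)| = 4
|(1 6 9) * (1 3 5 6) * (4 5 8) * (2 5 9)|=|(2 5 6)(3 8 4 9)|=12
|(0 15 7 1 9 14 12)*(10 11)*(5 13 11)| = 28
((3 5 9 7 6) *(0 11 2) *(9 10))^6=(11)=[0, 1, 2, 3, 4, 5, 6, 7, 8, 9, 10, 11]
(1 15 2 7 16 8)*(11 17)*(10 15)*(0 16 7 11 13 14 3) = (0 16 8 1 10 15 2 11 17 13 14 3) = [16, 10, 11, 0, 4, 5, 6, 7, 1, 9, 15, 17, 12, 14, 3, 2, 8, 13]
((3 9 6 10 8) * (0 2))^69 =[2, 1, 0, 8, 4, 5, 9, 7, 10, 3, 6] =(0 2)(3 8 10 6 9)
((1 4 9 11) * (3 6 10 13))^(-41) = (1 11 9 4)(3 13 10 6) = [0, 11, 2, 13, 1, 5, 3, 7, 8, 4, 6, 9, 12, 10]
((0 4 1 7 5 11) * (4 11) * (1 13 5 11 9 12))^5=(0 11 7 1 12 9)(4 5 13)=[11, 12, 2, 3, 5, 13, 6, 1, 8, 0, 10, 7, 9, 4]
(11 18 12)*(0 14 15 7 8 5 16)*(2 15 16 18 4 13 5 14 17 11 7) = (0 17 11 4 13 5 18 12 7 8 14 16)(2 15) = [17, 1, 15, 3, 13, 18, 6, 8, 14, 9, 10, 4, 7, 5, 16, 2, 0, 11, 12]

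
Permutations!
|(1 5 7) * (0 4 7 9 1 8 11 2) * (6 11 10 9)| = 11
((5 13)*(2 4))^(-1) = [0, 1, 4, 3, 2, 13, 6, 7, 8, 9, 10, 11, 12, 5] = (2 4)(5 13)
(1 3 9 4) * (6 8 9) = (1 3 6 8 9 4) = [0, 3, 2, 6, 1, 5, 8, 7, 9, 4]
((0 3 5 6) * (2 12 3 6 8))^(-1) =[6, 1, 8, 12, 4, 3, 0, 7, 5, 9, 10, 11, 2] =(0 6)(2 8 5 3 12)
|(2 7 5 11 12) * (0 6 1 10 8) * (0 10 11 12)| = |(0 6 1 11)(2 7 5 12)(8 10)| = 4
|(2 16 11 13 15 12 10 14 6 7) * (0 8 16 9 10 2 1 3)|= 15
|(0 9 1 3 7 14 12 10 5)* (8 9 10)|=21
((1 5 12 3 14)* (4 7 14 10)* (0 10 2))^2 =(0 4 14 5 3)(1 12 2 10 7) =[4, 12, 10, 0, 14, 3, 6, 1, 8, 9, 7, 11, 2, 13, 5]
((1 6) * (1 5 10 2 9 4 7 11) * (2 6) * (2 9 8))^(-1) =[0, 11, 8, 3, 9, 6, 10, 4, 2, 1, 5, 7] =(1 11 7 4 9)(2 8)(5 6 10)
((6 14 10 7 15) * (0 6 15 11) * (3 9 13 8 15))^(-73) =(0 11 7 10 14 6)(3 13 15 9 8) =[11, 1, 2, 13, 4, 5, 0, 10, 3, 8, 14, 7, 12, 15, 6, 9]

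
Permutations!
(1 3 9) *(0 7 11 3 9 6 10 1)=(0 7 11 3 6 10 1 9)=[7, 9, 2, 6, 4, 5, 10, 11, 8, 0, 1, 3]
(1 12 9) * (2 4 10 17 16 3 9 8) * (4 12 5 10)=(1 5 10 17 16 3 9)(2 12 8)=[0, 5, 12, 9, 4, 10, 6, 7, 2, 1, 17, 11, 8, 13, 14, 15, 3, 16]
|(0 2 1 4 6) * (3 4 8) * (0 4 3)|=4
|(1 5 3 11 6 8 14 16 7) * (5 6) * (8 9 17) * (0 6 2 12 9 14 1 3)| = |(0 6 14 16 7 3 11 5)(1 2 12 9 17 8)| = 24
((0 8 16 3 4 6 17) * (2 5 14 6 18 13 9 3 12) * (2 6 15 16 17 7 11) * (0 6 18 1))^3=(0 6 2 15 18 3)(1 17 11 14 12 9)(4 8 7 5 16 13)=[6, 17, 15, 0, 8, 16, 2, 5, 7, 1, 10, 14, 9, 4, 12, 18, 13, 11, 3]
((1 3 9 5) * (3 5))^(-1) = (1 5)(3 9) = [0, 5, 2, 9, 4, 1, 6, 7, 8, 3]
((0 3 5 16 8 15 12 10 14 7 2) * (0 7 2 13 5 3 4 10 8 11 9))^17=(0 13 4 5 10 16 14 11 2 9 7)(8 12 15)=[13, 1, 9, 3, 5, 10, 6, 0, 12, 7, 16, 2, 15, 4, 11, 8, 14]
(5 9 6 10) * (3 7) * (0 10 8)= [10, 1, 2, 7, 4, 9, 8, 3, 0, 6, 5]= (0 10 5 9 6 8)(3 7)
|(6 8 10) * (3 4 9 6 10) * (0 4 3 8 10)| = |(0 4 9 6 10)| = 5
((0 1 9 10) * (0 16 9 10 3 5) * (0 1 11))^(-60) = (16) = [0, 1, 2, 3, 4, 5, 6, 7, 8, 9, 10, 11, 12, 13, 14, 15, 16]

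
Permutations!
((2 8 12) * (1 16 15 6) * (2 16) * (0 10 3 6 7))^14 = [6, 12, 16, 2, 4, 5, 8, 3, 15, 9, 1, 11, 7, 13, 14, 10, 0] = (0 6 8 15 10 1 12 7 3 2 16)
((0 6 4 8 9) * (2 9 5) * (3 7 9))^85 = [5, 1, 0, 6, 3, 9, 2, 4, 7, 8] = (0 5 9 8 7 4 3 6 2)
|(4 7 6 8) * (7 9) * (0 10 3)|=15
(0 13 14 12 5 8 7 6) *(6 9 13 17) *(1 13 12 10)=(0 17 6)(1 13 14 10)(5 8 7 9 12)=[17, 13, 2, 3, 4, 8, 0, 9, 7, 12, 1, 11, 5, 14, 10, 15, 16, 6]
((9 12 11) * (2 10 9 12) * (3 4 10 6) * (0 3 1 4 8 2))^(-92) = (12)(0 10 1 2 3 9 4 6 8) = [10, 2, 3, 9, 6, 5, 8, 7, 0, 4, 1, 11, 12]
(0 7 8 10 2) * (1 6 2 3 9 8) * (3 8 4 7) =[3, 6, 0, 9, 7, 5, 2, 1, 10, 4, 8] =(0 3 9 4 7 1 6 2)(8 10)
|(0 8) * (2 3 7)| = 6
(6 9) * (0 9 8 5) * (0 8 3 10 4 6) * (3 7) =(0 9)(3 10 4 6 7)(5 8) =[9, 1, 2, 10, 6, 8, 7, 3, 5, 0, 4]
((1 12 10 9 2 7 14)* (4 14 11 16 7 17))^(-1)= (1 14 4 17 2 9 10 12)(7 16 11)= [0, 14, 9, 3, 17, 5, 6, 16, 8, 10, 12, 7, 1, 13, 4, 15, 11, 2]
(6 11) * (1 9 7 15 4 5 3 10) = (1 9 7 15 4 5 3 10)(6 11) = [0, 9, 2, 10, 5, 3, 11, 15, 8, 7, 1, 6, 12, 13, 14, 4]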